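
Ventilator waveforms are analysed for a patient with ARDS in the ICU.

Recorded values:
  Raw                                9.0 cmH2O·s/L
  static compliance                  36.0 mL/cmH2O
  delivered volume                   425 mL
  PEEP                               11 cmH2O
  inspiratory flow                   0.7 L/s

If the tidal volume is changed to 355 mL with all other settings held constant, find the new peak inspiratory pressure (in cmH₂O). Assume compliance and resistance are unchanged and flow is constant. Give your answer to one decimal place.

27.2

PIP = Vt/C + R·V̇ + PEEP (constant-flow equation of motion).
Only the elastic term changes: ΔPIP = ΔVt / C = (355 − 425) / 36.0 = -1.944 cmH2O.
Original PIP = 425/36.0 + 9.0×0.7 + 11 = 29.106 cmH2O; new PIP = 29.106 + (-1.944) = 27.162 cmH2O.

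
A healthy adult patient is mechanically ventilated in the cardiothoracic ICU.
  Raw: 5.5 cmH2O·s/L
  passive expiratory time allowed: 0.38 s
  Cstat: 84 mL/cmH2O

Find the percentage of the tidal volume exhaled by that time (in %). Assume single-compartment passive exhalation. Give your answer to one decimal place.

56.1

τ = R × C = 5.5 × 84 mL/cmH2O = 5.5 × 0.084 L/cmH2O = 0.462 s.
Passive exhalation: V(t)/V₀ = e^(−t/τ) = e^(−0.38/0.462) = 0.4393.
Fraction exhaled = 1 − 0.4393 = 0.5607 → 56.07%.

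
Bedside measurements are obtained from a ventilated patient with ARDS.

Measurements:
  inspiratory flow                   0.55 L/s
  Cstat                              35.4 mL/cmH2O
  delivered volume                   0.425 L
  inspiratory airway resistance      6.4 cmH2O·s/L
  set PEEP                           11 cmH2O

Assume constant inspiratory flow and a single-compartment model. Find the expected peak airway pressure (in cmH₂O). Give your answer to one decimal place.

26.5

Equation of motion (constant flow): PIP = Vt/C + R·V̇ + PEEP.
PIP = 425/35.4 + 6.4×0.55 + 11 = 12.006 + 3.52 + 11 = 26.526 cmH2O.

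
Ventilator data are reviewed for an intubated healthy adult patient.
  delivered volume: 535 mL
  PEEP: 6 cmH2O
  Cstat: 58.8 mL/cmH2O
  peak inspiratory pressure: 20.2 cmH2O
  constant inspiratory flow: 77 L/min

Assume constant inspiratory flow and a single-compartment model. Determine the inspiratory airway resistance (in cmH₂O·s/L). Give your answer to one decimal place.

4.0

Flow: 77 L/min ÷ 60 = 1.2833 L/s.
Equation of motion (constant flow): PIP = Vt/C + R·V̇ + PEEP.
R·V̇ = PIP − Vt/C − PEEP = 20.2 − 535/58.8 − 6 = 20.2 − 9.099 − 6 = 5.101 cmH2O.
R = 5.101 / 1.2833 = 3.975 cmH2O·s/L.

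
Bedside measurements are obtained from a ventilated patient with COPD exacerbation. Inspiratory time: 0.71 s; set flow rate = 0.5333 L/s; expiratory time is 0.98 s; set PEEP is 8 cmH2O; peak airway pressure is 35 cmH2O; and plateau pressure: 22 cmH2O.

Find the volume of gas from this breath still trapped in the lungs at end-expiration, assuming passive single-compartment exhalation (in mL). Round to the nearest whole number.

86

Vt = flow × Ti = 0.5333 L/s × 0.71 s × 1000 mL/L = 378.64 mL.
R = (PIP − Pplat)/V̇ = (35 − 22) / 0.5333 = 13.0/0.5333 = 24.377 cmH2O·s/L.
C = Vt/(Pplat − PEEP) = 378.64 / (22 − 8) = 378.64/14.0 = 27.046 mL/cmH2O.
τ = R × C = 24.377 × 0.02705 L/cmH2O = 0.6594 s.
Fraction remaining = e^(−Te/τ) = e^(−0.98/0.6594) = 0.2262.
Trapped volume = 378.64 × 0.2262 = 85.648 mL.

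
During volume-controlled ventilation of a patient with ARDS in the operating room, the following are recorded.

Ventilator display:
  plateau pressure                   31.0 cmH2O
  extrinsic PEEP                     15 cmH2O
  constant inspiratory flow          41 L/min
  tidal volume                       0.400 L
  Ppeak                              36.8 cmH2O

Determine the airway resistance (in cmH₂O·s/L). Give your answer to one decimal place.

8.5

Flow: 41 L/min ÷ 60 = 0.6833 L/s.
Raw = (PIP − Pplat) / flow = (36.8 − 31.0) / 0.6833 = 5.8 / 0.6833 = 8.488 cmH2O·s/L.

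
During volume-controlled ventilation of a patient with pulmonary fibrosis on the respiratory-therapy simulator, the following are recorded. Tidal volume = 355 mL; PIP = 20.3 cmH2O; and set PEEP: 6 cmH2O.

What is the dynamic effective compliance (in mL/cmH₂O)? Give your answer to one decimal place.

Dynamic compliance = Vt / (PIP − PEEP) = 355 / (20.3 − 6) = 355 / 14.3 = 24.825 mL/cmH2O.

24.8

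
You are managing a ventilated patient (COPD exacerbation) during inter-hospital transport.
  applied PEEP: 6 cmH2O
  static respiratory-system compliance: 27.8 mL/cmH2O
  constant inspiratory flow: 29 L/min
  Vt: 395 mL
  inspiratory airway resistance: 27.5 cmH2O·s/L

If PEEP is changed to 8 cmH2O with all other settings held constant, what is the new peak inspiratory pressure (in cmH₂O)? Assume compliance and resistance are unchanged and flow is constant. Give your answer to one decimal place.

Flow: 29 L/min ÷ 60 = 0.4833 L/s.
PIP = Vt/C + R·V̇ + PEEP (constant-flow equation of motion).
Only the baseline term changes: ΔPIP = ΔPEEP = 8 − 6 = 2.0 cmH2O.
Original PIP = 395/27.8 + 27.5×0.4833 + 6 = 33.499 cmH2O; new PIP = 33.499 + (2.0) = 35.499 cmH2O.

35.5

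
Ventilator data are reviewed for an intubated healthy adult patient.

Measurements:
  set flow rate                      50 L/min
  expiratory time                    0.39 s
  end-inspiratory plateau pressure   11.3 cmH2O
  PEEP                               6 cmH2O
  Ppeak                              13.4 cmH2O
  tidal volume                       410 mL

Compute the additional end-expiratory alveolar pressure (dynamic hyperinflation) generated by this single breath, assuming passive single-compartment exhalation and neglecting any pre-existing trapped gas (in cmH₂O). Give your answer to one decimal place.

0.7

Flow: 50 L/min ÷ 60 = 0.8333 L/s.
R = (PIP − Pplat)/V̇ = (13.4 − 11.3) / 0.8333 = 2.1/0.8333 = 2.52 cmH2O·s/L.
C = Vt/(Pplat − PEEP) = 410.0 / (11.3 − 6) = 410.0/5.3 = 77.358 mL/cmH2O.
τ = R × C = 2.52 × 0.07736 L/cmH2O = 0.1949 s.
Fraction remaining = e^(−Te/τ) = e^(−0.39/0.1949) = 0.1352; trapped volume = 410.0 × 0.1352 = 55.432 mL.
Additional alveolar pressure from trapping ≈ V_trapped / C = 55.432 / 77.358 = 0.7166 cmH2O.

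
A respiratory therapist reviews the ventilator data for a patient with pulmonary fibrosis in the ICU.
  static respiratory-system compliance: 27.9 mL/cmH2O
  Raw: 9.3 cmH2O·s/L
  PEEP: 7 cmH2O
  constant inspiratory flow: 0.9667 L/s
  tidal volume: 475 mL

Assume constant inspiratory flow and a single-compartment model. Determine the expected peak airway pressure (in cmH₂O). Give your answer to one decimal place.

Equation of motion (constant flow): PIP = Vt/C + R·V̇ + PEEP.
PIP = 475/27.9 + 9.3×0.9667 + 7 = 17.025 + 8.99 + 7 = 33.015 cmH2O.

33.0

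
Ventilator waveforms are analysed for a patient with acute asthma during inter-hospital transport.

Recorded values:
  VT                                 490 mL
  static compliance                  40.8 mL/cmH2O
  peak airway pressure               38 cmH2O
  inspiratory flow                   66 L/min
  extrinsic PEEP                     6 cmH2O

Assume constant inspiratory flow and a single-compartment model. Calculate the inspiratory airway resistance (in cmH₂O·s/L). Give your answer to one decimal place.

18.2

Flow: 66 L/min ÷ 60 = 1.1 L/s.
Equation of motion (constant flow): PIP = Vt/C + R·V̇ + PEEP.
R·V̇ = PIP − Vt/C − PEEP = 38 − 490/40.8 − 6 = 38 − 12.01 − 6 = 19.99 cmH2O.
R = 19.99 / 1.1 = 18.173 cmH2O·s/L.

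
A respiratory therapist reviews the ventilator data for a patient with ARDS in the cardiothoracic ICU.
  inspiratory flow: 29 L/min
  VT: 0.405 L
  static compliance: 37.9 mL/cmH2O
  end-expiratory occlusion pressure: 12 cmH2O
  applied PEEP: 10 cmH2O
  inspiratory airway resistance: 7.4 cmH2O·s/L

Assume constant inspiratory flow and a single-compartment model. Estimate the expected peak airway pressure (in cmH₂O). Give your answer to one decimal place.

26.3

Flow: 29 L/min ÷ 60 = 0.4833 L/s.
Total PEEP = 12 cmH2O (set 10 + intrinsic 2); this is the baseline alveolar pressure.
Equation of motion (constant flow): PIP = Vt/C + R·V̇ + PEEP.
PIP = 405/37.9 + 7.4×0.4833 + 12 = 10.686 + 3.576 + 12 = 26.262 cmH2O.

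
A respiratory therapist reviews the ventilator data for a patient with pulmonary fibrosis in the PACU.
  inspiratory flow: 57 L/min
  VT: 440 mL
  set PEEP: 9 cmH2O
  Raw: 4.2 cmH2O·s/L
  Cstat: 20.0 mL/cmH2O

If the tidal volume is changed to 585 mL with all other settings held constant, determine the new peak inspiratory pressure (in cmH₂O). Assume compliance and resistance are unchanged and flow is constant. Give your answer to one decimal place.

42.2

Flow: 57 L/min ÷ 60 = 0.95 L/s.
PIP = Vt/C + R·V̇ + PEEP (constant-flow equation of motion).
Only the elastic term changes: ΔPIP = ΔVt / C = (585 − 440) / 20.0 = 7.25 cmH2O.
Original PIP = 440/20.0 + 4.2×0.95 + 9 = 34.99 cmH2O; new PIP = 34.99 + (7.25) = 42.24 cmH2O.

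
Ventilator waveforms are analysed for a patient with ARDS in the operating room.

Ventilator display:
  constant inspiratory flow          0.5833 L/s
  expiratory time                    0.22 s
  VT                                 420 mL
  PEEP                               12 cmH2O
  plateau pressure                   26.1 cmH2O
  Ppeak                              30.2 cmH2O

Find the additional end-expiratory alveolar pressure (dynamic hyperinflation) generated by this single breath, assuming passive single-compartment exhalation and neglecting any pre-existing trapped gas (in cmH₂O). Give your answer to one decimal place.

4.9

R = (PIP − Pplat)/V̇ = (30.2 − 26.1) / 0.5833 = 4.1/0.5833 = 7.029 cmH2O·s/L.
C = Vt/(Pplat − PEEP) = 420.0 / (26.1 − 12) = 420.0/14.1 = 29.787 mL/cmH2O.
τ = R × C = 7.029 × 0.02979 L/cmH2O = 0.2094 s.
Fraction remaining = e^(−Te/τ) = e^(−0.22/0.2094) = 0.3497; trapped volume = 420.0 × 0.3497 = 146.87 mL.
Additional alveolar pressure from trapping ≈ V_trapped / C = 146.87 / 29.787 = 4.931 cmH2O.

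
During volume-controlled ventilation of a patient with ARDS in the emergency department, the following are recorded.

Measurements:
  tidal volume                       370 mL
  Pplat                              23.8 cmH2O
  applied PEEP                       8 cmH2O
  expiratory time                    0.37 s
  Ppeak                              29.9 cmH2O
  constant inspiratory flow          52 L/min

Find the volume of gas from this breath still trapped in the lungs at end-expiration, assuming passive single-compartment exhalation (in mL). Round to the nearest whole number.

Flow: 52 L/min ÷ 60 = 0.8667 L/s.
R = (PIP − Pplat)/V̇ = (29.9 − 23.8) / 0.8667 = 6.1/0.8667 = 7.038 cmH2O·s/L.
C = Vt/(Pplat − PEEP) = 370.0 / (23.8 − 8) = 370.0/15.8 = 23.418 mL/cmH2O.
τ = R × C = 7.038 × 0.02342 L/cmH2O = 0.1648 s.
Fraction remaining = e^(−Te/τ) = e^(−0.37/0.1648) = 0.1059.
Trapped volume = 370.0 × 0.1059 = 39.183 mL.

39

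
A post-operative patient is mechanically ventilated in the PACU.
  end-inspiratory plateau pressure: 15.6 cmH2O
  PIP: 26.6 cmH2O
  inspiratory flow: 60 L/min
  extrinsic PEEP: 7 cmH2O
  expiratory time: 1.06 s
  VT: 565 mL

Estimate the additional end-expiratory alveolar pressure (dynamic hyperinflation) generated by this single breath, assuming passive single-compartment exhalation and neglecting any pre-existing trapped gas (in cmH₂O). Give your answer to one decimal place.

2.0

Flow: 60 L/min ÷ 60 = 1 L/s.
R = (PIP − Pplat)/V̇ = (26.6 − 15.6) / 1 = 11.0/1 = 11.0 cmH2O·s/L.
C = Vt/(Pplat − PEEP) = 565.0 / (15.6 − 7) = 565.0/8.6 = 65.698 mL/cmH2O.
τ = R × C = 11.0 × 0.0657 L/cmH2O = 0.7227 s.
Fraction remaining = e^(−Te/τ) = e^(−1.06/0.7227) = 0.2307; trapped volume = 565.0 × 0.2307 = 130.35 mL.
Additional alveolar pressure from trapping ≈ V_trapped / C = 130.35 / 65.698 = 1.984 cmH2O.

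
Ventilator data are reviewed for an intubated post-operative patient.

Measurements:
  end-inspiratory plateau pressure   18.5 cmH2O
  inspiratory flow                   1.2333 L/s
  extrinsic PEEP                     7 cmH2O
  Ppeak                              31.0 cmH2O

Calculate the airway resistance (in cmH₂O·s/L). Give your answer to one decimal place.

10.1

Raw = (PIP − Pplat) / flow = (31.0 − 18.5) / 1.2333 = 12.5 / 1.2333 = 10.135 cmH2O·s/L.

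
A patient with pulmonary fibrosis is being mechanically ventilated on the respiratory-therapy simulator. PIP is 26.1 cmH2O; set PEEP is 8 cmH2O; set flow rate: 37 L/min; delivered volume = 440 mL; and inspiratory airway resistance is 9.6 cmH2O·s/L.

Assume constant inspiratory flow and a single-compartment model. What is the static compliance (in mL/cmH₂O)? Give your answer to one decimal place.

36.1

Flow: 37 L/min ÷ 60 = 0.6167 L/s.
Equation of motion (constant flow): PIP = Vt/C + R·V̇ + PEEP.
Vt/C = PIP − R·V̇ − PEEP = 26.1 − 9.6×0.6167 − 8 = 26.1 − 5.92 − 8 = 12.18 cmH2O.
C = Vt / 12.18 = 440 / 12.18 = 36.125 mL/cmH2O.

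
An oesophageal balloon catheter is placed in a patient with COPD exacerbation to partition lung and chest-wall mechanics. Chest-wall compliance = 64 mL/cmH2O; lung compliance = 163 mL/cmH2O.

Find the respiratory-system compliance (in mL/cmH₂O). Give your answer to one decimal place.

Lung and chest wall are elastances in series: 1/Crs = 1/CL + 1/Ccw.
1/Crs = 1/163 + 1/64 = 0.02176.
Crs = 45.956 mL/cmH2O.

46.0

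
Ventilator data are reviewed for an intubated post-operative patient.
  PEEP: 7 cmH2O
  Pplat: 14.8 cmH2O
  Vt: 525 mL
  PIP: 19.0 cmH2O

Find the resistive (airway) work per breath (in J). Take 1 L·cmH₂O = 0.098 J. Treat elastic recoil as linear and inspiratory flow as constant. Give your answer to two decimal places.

With constant inspiratory flow the resistive pressure is constant at PIP − Pplat = 19.0 − 14.8 = 4.2 cmH2O, so resistive work = 4.2 × 0.525 = 2.205 L·cmH2O.
× 0.098 J/(L·cmH2O) → 0.2161 J.

0.22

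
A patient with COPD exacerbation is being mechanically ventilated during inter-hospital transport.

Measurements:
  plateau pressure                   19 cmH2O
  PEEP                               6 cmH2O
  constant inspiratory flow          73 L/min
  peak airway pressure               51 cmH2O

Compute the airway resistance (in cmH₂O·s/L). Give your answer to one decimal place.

26.3

Flow: 73 L/min ÷ 60 = 1.2167 L/s.
Raw = (PIP − Pplat) / flow = (51 − 19) / 1.2167 = 32.0 / 1.2167 = 26.301 cmH2O·s/L.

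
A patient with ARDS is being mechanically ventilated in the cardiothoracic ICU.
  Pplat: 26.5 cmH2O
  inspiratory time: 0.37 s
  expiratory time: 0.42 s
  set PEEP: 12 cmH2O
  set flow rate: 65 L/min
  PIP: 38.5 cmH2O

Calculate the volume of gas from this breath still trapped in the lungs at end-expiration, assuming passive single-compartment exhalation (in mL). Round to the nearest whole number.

Flow: 65 L/min ÷ 60 = 1.0833 L/s.
Vt = flow × Ti = 1.0833 L/s × 0.37 s × 1000 mL/L = 400.82 mL.
R = (PIP − Pplat)/V̇ = (38.5 − 26.5) / 1.0833 = 12.0/1.0833 = 11.077 cmH2O·s/L.
C = Vt/(Pplat − PEEP) = 400.82 / (26.5 − 12) = 400.82/14.5 = 27.643 mL/cmH2O.
τ = R × C = 11.077 × 0.02764 L/cmH2O = 0.3062 s.
Fraction remaining = e^(−Te/τ) = e^(−0.42/0.3062) = 0.2537.
Trapped volume = 400.82 × 0.2537 = 101.69 mL.

102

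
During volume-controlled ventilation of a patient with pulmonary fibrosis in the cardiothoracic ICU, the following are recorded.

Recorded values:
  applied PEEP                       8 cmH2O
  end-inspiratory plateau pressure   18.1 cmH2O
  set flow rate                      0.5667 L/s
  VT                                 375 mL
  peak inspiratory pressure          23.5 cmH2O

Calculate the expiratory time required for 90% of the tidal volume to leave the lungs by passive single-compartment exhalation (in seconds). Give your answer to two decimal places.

R = (PIP − Pplat)/V̇ = (23.5 − 18.1) / 0.5667 = 5.4/0.5667 = 9.529 cmH2O·s/L.
C = Vt/(Pplat − PEEP) = 375.0 / (18.1 − 8) = 375.0/10.1 = 37.129 mL/cmH2O.
τ = R × C = 9.529 × 0.03713 L/cmH2O = 0.3538 s.
t = −τ·ln(1 − 0.90) = −0.3538·ln(0.1) = 0.8147 s.

0.81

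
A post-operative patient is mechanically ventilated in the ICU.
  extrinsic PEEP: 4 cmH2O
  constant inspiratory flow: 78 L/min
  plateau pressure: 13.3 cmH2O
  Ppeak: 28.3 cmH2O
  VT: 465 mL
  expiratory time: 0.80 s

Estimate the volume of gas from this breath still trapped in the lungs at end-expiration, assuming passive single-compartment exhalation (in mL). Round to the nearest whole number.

116

Flow: 78 L/min ÷ 60 = 1.3 L/s.
R = (PIP − Pplat)/V̇ = (28.3 − 13.3) / 1.3 = 15.0/1.3 = 11.538 cmH2O·s/L.
C = Vt/(Pplat − PEEP) = 465.0 / (13.3 − 4) = 465.0/9.3 = 50.0 mL/cmH2O.
τ = R × C = 11.538 × 0.05 L/cmH2O = 0.5769 s.
Fraction remaining = e^(−Te/τ) = e^(−0.80/0.5769) = 0.2499.
Trapped volume = 465.0 × 0.2499 = 116.2 mL.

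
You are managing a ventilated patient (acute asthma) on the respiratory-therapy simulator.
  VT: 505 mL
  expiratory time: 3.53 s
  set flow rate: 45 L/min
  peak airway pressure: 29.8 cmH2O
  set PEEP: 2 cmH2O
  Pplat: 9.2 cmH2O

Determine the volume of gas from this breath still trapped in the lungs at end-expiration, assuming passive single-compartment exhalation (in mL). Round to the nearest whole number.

Flow: 45 L/min ÷ 60 = 0.75 L/s.
R = (PIP − Pplat)/V̇ = (29.8 − 9.2) / 0.75 = 20.6/0.75 = 27.467 cmH2O·s/L.
C = Vt/(Pplat − PEEP) = 505.0 / (9.2 − 2) = 505.0/7.2 = 70.139 mL/cmH2O.
τ = R × C = 27.467 × 0.07014 L/cmH2O = 1.927 s.
Fraction remaining = e^(−Te/τ) = e^(−3.53/1.927) = 0.1601.
Trapped volume = 505.0 × 0.1601 = 80.851 mL.

81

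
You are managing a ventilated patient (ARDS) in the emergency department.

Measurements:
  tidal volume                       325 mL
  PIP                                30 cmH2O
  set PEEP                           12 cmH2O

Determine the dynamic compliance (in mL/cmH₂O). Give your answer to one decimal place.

Dynamic compliance = Vt / (PIP − PEEP) = 325 / (30 − 12) = 325 / 18.0 = 18.056 mL/cmH2O.

18.1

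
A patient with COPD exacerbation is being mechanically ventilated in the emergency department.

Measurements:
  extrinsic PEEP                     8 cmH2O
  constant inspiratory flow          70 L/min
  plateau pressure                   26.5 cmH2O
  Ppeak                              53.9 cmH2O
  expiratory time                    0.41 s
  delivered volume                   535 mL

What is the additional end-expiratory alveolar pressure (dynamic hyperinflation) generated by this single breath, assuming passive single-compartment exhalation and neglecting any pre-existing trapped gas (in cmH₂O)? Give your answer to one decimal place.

Flow: 70 L/min ÷ 60 = 1.1667 L/s.
R = (PIP − Pplat)/V̇ = (53.9 − 26.5) / 1.1667 = 27.4/1.1667 = 23.485 cmH2O·s/L.
C = Vt/(Pplat − PEEP) = 535.0 / (26.5 − 8) = 535.0/18.5 = 28.919 mL/cmH2O.
τ = R × C = 23.485 × 0.02892 L/cmH2O = 0.6792 s.
Fraction remaining = e^(−Te/τ) = e^(−0.41/0.6792) = 0.5468; trapped volume = 535.0 × 0.5468 = 292.54 mL.
Additional alveolar pressure from trapping ≈ V_trapped / C = 292.54 / 28.919 = 10.116 cmH2O.

10.1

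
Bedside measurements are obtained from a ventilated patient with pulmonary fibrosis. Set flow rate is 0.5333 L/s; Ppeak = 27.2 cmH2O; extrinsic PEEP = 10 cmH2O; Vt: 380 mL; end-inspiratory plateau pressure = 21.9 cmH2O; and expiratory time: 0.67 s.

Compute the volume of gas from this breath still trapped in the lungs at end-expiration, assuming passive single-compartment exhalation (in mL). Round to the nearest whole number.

46

R = (PIP − Pplat)/V̇ = (27.2 − 21.9) / 0.5333 = 5.3/0.5333 = 9.938 cmH2O·s/L.
C = Vt/(Pplat − PEEP) = 380.0 / (21.9 − 10) = 380.0/11.9 = 31.933 mL/cmH2O.
τ = R × C = 9.938 × 0.03193 L/cmH2O = 0.3173 s.
Fraction remaining = e^(−Te/τ) = e^(−0.67/0.3173) = 0.121.
Trapped volume = 380.0 × 0.121 = 45.98 mL.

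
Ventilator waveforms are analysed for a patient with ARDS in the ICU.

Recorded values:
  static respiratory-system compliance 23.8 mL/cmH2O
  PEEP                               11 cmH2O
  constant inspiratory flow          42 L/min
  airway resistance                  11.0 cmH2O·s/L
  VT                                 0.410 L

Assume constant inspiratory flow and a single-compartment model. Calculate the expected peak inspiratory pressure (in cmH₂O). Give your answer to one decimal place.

Flow: 42 L/min ÷ 60 = 0.7 L/s.
Equation of motion (constant flow): PIP = Vt/C + R·V̇ + PEEP.
PIP = 410/23.8 + 11.0×0.7 + 11 = 17.227 + 7.7 + 11 = 35.927 cmH2O.

35.9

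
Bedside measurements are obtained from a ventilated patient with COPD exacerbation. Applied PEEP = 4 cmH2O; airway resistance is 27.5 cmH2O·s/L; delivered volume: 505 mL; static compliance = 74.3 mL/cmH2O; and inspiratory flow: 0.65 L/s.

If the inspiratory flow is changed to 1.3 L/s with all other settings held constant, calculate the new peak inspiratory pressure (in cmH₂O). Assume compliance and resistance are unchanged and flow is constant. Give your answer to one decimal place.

PIP = Vt/C + R·V̇ + PEEP (constant-flow equation of motion).
Only the resistive term changes: ΔPIP = R × ΔV̇ = 27.5 × (1.3 − 0.65) = 27.5 × 0.65 = 17.875 cmH2O.
Original PIP = 505/74.3 + 27.5×0.65 + 4 = 28.672 cmH2O; new PIP = 28.672 + (17.875) = 46.547 cmH2O.

46.5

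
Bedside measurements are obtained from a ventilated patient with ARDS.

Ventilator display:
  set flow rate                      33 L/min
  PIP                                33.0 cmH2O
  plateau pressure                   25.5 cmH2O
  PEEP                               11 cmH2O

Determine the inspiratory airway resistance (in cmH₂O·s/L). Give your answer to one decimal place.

Flow: 33 L/min ÷ 60 = 0.55 L/s.
Raw = (PIP − Pplat) / flow = (33.0 − 25.5) / 0.55 = 7.5 / 0.55 = 13.636 cmH2O·s/L.

13.6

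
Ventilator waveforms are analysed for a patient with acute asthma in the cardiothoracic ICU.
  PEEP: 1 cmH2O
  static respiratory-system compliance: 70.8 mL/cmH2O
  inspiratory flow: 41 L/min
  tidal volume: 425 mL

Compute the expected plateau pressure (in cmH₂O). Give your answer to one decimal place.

7.0

Pplat = PEEP + Vt / Cstat = 1 + 425 / 70.8 = 1 + 6.003 = 7.003 cmH2O.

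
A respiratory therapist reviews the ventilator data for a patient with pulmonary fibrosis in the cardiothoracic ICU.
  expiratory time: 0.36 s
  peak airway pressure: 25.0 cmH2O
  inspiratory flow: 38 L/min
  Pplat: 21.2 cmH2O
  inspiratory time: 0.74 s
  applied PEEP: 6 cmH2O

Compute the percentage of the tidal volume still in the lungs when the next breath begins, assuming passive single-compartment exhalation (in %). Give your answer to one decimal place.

Flow: 38 L/min ÷ 60 = 0.6333 L/s.
Vt = flow × Ti = 0.6333 L/s × 0.74 s × 1000 mL/L = 468.64 mL.
R = (PIP − Pplat)/V̇ = (25.0 − 21.2) / 0.6333 = 3.8/0.6333 = 6.0 cmH2O·s/L.
C = Vt/(Pplat − PEEP) = 468.64 / (21.2 − 6) = 468.64/15.2 = 30.832 mL/cmH2O.
τ = R × C = 6.0 × 0.03083 L/cmH2O = 0.185 s.
Fraction remaining at end-expiration = e^(−Te/τ) = e^(−0.36/0.185) = 0.1429 → 14.29%.

14.3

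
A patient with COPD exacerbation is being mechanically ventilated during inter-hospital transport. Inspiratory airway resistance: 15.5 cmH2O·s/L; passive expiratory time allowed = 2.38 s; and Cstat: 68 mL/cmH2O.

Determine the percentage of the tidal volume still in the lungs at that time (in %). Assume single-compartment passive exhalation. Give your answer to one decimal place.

τ = R × C = 15.5 × 68 mL/cmH2O = 15.5 × 0.068 L/cmH2O = 1.054 s.
Passive exhalation: V(t)/V₀ = e^(−t/τ) = e^(−2.38/1.054) = 0.1046.
Fraction remaining = 0.1046 → 10.46%.

10.5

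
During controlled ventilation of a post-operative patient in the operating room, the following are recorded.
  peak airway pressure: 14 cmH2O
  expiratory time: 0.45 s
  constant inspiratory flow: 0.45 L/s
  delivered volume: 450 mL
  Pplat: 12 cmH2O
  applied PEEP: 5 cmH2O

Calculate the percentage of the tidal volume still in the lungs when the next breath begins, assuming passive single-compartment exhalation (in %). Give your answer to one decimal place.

20.7

R = (PIP − Pplat)/V̇ = (14 − 12) / 0.45 = 2.0/0.45 = 4.444 cmH2O·s/L.
C = Vt/(Pplat − PEEP) = 450.0 / (12 − 5) = 450.0/7.0 = 64.286 mL/cmH2O.
τ = R × C = 4.444 × 0.06429 L/cmH2O = 0.2857 s.
Fraction remaining at end-expiration = e^(−Te/τ) = e^(−0.45/0.2857) = 0.207 → 20.7%.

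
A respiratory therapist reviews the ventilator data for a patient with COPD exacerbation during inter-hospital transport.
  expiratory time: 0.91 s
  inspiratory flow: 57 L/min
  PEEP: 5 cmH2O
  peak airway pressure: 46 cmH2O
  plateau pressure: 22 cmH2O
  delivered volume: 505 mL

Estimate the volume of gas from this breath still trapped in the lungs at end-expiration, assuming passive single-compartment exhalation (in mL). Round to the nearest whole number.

150

Flow: 57 L/min ÷ 60 = 0.95 L/s.
R = (PIP − Pplat)/V̇ = (46 − 22) / 0.95 = 24.0/0.95 = 25.263 cmH2O·s/L.
C = Vt/(Pplat − PEEP) = 505.0 / (22 − 5) = 505.0/17.0 = 29.706 mL/cmH2O.
τ = R × C = 25.263 × 0.02971 L/cmH2O = 0.7506 s.
Fraction remaining = e^(−Te/τ) = e^(−0.91/0.7506) = 0.2975.
Trapped volume = 505.0 × 0.2975 = 150.24 mL.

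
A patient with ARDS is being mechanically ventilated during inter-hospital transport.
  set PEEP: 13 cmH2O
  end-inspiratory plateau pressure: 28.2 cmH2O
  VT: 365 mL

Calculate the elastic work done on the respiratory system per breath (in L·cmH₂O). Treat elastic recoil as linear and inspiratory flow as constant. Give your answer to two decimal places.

Elastic work ≈ ½ × (Pplat − PEEP) × Vt = 0.5 × (28.2 − 13) × 0.365 L = 0.5 × 15.2 × 0.365 = 2.774 L·cmH2O.

2.77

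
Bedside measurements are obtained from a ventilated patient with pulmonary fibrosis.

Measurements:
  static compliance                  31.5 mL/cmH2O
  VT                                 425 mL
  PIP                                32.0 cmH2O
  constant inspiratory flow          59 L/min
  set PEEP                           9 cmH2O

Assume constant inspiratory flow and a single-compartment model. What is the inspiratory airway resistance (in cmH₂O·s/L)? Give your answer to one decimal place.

9.7

Flow: 59 L/min ÷ 60 = 0.9833 L/s.
Equation of motion (constant flow): PIP = Vt/C + R·V̇ + PEEP.
R·V̇ = PIP − Vt/C − PEEP = 32.0 − 425/31.5 − 9 = 32.0 − 13.492 − 9 = 9.508 cmH2O.
R = 9.508 / 0.9833 = 9.669 cmH2O·s/L.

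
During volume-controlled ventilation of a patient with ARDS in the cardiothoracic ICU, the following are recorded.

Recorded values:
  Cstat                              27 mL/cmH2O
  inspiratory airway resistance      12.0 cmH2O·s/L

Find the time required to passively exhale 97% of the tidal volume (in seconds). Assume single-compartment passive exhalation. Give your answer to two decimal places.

1.14

τ = R × C = 12.0 × 27 mL/cmH2O = 12.0 × 0.027 L/cmH2O = 0.324 s.
Exhaled fraction f = 1 − e^(−t/τ) → t = −τ·ln(1 − f) = −0.324·ln(0.03) = 1.136 s.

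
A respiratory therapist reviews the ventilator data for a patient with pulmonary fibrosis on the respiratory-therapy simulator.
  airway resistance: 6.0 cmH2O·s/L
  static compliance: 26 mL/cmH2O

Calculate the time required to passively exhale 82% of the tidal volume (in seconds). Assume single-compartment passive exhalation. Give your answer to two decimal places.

τ = R × C = 6.0 × 26 mL/cmH2O = 6.0 × 0.026 L/cmH2O = 0.156 s.
Exhaled fraction f = 1 − e^(−t/τ) → t = −τ·ln(1 − f) = −0.156·ln(0.18) = 0.2675 s.

0.27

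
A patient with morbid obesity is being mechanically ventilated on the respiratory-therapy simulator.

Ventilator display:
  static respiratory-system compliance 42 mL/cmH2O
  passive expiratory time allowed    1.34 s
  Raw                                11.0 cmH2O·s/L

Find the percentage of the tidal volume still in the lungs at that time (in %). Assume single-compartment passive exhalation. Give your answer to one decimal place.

τ = R × C = 11.0 × 42 mL/cmH2O = 11.0 × 0.042 L/cmH2O = 0.462 s.
Passive exhalation: V(t)/V₀ = e^(−t/τ) = e^(−1.34/0.462) = 0.055.
Fraction remaining = 0.055 → 5.5%.

5.5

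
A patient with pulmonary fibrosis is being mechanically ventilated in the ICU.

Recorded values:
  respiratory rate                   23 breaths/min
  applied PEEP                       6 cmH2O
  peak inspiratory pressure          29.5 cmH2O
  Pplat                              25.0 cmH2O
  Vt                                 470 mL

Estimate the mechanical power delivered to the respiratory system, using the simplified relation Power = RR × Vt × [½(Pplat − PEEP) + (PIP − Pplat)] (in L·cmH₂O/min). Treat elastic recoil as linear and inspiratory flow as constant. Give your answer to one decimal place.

Per-breath work = Vt × [½(Pplat−PEEP) + (PIP−Pplat)] = 0.470 × [0.5×19.0 + 4.5] = 0.470 × 14.0 = 6.58 L·cmH2O.
Power = 23 × 6.58 = 151.34 L·cmH2O/min.

151.3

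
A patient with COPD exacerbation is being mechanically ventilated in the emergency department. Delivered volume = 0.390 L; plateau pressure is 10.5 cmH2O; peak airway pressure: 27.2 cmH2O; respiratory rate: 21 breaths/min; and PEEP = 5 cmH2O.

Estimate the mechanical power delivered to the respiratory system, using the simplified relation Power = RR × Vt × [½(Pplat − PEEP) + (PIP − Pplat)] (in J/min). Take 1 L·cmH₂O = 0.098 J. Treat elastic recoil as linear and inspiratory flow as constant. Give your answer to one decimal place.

15.6

Per-breath work = Vt × [½(Pplat−PEEP) + (PIP−Pplat)] = 0.390 × [0.5×5.5 + 16.7] = 0.390 × 19.45 = 7.586 L·cmH2O.
Power = 21 × 7.586 = 159.31 L·cmH2O/min.
× 0.098 J/(L·cmH2O) → 15.612 J/min.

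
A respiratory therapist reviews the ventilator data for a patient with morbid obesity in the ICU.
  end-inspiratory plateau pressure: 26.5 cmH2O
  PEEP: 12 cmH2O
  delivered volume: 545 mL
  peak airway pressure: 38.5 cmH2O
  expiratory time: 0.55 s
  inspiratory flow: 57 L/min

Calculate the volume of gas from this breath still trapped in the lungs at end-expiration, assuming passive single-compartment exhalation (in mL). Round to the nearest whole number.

171

Flow: 57 L/min ÷ 60 = 0.95 L/s.
R = (PIP − Pplat)/V̇ = (38.5 − 26.5) / 0.95 = 12.0/0.95 = 12.632 cmH2O·s/L.
C = Vt/(Pplat − PEEP) = 545.0 / (26.5 − 12) = 545.0/14.5 = 37.586 mL/cmH2O.
τ = R × C = 12.632 × 0.03759 L/cmH2O = 0.4748 s.
Fraction remaining = e^(−Te/τ) = e^(−0.55/0.4748) = 0.314.
Trapped volume = 545.0 × 0.314 = 171.13 mL.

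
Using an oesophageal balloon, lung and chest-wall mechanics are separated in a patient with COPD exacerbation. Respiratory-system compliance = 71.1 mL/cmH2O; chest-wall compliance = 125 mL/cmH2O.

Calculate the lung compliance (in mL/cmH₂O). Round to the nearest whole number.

1/CL = 1/Crs − 1/Ccw.
1/CL = 1/71.1 − 1/125 = 0.006065.
CL = 164.88 mL/cmH2O.

165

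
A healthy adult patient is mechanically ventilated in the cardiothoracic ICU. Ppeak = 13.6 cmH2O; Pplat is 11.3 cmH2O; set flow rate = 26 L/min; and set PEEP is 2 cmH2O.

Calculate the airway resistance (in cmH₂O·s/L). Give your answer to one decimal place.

Flow: 26 L/min ÷ 60 = 0.4333 L/s.
Raw = (PIP − Pplat) / flow = (13.6 − 11.3) / 0.4333 = 2.3 / 0.4333 = 5.308 cmH2O·s/L.

5.3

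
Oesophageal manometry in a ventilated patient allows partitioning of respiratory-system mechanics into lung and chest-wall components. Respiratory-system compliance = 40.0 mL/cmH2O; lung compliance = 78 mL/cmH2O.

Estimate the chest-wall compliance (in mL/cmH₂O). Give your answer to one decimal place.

1/Ccw = 1/Crs − 1/CL.
1/Ccw = 1/40.0 − 1/78 = 0.01218.
Ccw = 82.102 mL/cmH2O.

82.1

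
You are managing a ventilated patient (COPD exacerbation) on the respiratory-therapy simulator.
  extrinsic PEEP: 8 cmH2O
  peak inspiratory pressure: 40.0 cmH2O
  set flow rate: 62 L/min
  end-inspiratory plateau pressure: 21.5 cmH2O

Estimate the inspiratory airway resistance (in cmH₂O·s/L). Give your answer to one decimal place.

Flow: 62 L/min ÷ 60 = 1.0333 L/s.
Raw = (PIP − Pplat) / flow = (40.0 − 21.5) / 1.0333 = 18.5 / 1.0333 = 17.904 cmH2O·s/L.

17.9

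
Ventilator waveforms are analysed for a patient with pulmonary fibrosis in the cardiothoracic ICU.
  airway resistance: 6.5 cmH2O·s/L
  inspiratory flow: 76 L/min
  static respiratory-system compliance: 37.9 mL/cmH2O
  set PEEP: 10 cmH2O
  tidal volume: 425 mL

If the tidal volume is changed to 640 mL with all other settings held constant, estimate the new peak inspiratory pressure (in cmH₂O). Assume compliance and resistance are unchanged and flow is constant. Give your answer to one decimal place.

Flow: 76 L/min ÷ 60 = 1.2667 L/s.
PIP = Vt/C + R·V̇ + PEEP (constant-flow equation of motion).
Only the elastic term changes: ΔPIP = ΔVt / C = (640 − 425) / 37.9 = 5.673 cmH2O.
Original PIP = 425/37.9 + 6.5×1.2667 + 10 = 29.447 cmH2O; new PIP = 29.447 + (5.673) = 35.12 cmH2O.

35.1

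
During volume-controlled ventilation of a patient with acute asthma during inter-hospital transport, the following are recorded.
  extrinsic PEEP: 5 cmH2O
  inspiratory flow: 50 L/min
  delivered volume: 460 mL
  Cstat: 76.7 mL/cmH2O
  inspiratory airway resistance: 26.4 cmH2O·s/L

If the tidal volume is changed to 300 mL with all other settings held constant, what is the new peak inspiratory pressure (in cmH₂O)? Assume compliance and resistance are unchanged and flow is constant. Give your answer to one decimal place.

30.9

Flow: 50 L/min ÷ 60 = 0.8333 L/s.
PIP = Vt/C + R·V̇ + PEEP (constant-flow equation of motion).
Only the elastic term changes: ΔPIP = ΔVt / C = (300 − 460) / 76.7 = -2.086 cmH2O.
Original PIP = 460/76.7 + 26.4×0.8333 + 5 = 32.997 cmH2O; new PIP = 32.997 + (-2.086) = 30.911 cmH2O.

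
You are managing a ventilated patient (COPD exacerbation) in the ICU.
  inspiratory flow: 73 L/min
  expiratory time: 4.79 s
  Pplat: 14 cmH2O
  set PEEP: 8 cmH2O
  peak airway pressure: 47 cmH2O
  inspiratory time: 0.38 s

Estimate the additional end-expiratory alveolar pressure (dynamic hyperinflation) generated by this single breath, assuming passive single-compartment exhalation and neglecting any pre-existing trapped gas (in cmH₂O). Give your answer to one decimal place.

Flow: 73 L/min ÷ 60 = 1.2167 L/s.
Vt = flow × Ti = 1.2167 L/s × 0.38 s × 1000 mL/L = 462.35 mL.
R = (PIP − Pplat)/V̇ = (47 − 14) / 1.2167 = 33.0/1.2167 = 27.123 cmH2O·s/L.
C = Vt/(Pplat − PEEP) = 462.35 / (14 − 8) = 462.35/6.0 = 77.058 mL/cmH2O.
τ = R × C = 27.123 × 0.07706 L/cmH2O = 2.09 s.
Fraction remaining = e^(−Te/τ) = e^(−4.79/2.09) = 0.1011; trapped volume = 462.35 × 0.1011 = 46.744 mL.
Additional alveolar pressure from trapping ≈ V_trapped / C = 46.744 / 77.058 = 0.6066 cmH2O.

0.6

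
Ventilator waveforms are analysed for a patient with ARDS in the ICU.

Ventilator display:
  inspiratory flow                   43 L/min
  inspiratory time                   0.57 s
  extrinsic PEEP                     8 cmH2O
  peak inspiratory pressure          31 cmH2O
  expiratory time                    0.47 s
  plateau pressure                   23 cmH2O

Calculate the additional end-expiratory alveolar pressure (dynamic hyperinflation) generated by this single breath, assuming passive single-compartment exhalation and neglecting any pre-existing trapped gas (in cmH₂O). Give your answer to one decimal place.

Flow: 43 L/min ÷ 60 = 0.7167 L/s.
Vt = flow × Ti = 0.7167 L/s × 0.57 s × 1000 mL/L = 408.52 mL.
R = (PIP − Pplat)/V̇ = (31 − 23) / 0.7167 = 8.0/0.7167 = 11.162 cmH2O·s/L.
C = Vt/(Pplat − PEEP) = 408.52 / (23 − 8) = 408.52/15.0 = 27.235 mL/cmH2O.
τ = R × C = 11.162 × 0.02724 L/cmH2O = 0.3041 s.
Fraction remaining = e^(−Te/τ) = e^(−0.47/0.3041) = 0.2132; trapped volume = 408.52 × 0.2132 = 87.096 mL.
Additional alveolar pressure from trapping ≈ V_trapped / C = 87.096 / 27.235 = 3.198 cmH2O.

3.2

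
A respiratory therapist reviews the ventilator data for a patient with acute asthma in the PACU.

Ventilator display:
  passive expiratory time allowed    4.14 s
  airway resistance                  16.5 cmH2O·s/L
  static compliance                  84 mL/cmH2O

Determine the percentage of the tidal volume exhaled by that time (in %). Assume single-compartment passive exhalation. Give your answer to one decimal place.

τ = R × C = 16.5 × 84 mL/cmH2O = 16.5 × 0.084 L/cmH2O = 1.386 s.
Passive exhalation: V(t)/V₀ = e^(−t/τ) = e^(−4.14/1.386) = 0.05044.
Fraction exhaled = 1 − 0.05044 = 0.9496 → 94.96%.

95.0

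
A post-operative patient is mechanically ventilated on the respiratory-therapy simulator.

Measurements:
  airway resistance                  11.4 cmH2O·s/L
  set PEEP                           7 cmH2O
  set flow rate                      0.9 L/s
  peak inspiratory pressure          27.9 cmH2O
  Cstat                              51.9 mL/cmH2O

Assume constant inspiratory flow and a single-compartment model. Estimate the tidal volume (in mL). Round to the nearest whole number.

Equation of motion (constant flow): PIP = Vt/C + R·V̇ + PEEP.
Vt/C = PIP − R·V̇ − PEEP = 27.9 − 10.26 − 7 = 10.64 cmH2O.
Vt = C × 10.64 = 51.9 × 10.64 = 552.22 mL.

552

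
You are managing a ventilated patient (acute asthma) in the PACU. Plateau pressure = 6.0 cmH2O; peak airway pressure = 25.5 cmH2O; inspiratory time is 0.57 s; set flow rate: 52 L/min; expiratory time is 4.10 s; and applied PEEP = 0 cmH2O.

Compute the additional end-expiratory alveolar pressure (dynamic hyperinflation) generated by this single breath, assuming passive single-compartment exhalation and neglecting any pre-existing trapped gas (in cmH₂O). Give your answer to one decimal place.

Flow: 52 L/min ÷ 60 = 0.8667 L/s.
Vt = flow × Ti = 0.8667 L/s × 0.57 s × 1000 mL/L = 494.02 mL.
R = (PIP − Pplat)/V̇ = (25.5 − 6.0) / 0.8667 = 19.5/0.8667 = 22.499 cmH2O·s/L.
C = Vt/(Pplat − PEEP) = 494.02 / (6.0 − 0) = 494.02/6.0 = 82.337 mL/cmH2O.
τ = R × C = 22.499 × 0.08234 L/cmH2O = 1.853 s.
Fraction remaining = e^(−Te/τ) = e^(−4.10/1.853) = 0.1094; trapped volume = 494.02 × 0.1094 = 54.046 mL.
Additional alveolar pressure from trapping ≈ V_trapped / C = 54.046 / 82.337 = 0.6564 cmH2O.

0.7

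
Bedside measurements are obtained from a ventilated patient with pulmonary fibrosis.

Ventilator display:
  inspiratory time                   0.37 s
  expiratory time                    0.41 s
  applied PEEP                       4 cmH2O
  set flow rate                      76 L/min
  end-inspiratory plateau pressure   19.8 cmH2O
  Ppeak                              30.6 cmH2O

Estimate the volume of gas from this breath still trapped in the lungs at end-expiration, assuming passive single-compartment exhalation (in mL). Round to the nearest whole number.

93

Flow: 76 L/min ÷ 60 = 1.2667 L/s.
Vt = flow × Ti = 1.2667 L/s × 0.37 s × 1000 mL/L = 468.68 mL.
R = (PIP − Pplat)/V̇ = (30.6 − 19.8) / 1.2667 = 10.8/1.2667 = 8.526 cmH2O·s/L.
C = Vt/(Pplat − PEEP) = 468.68 / (19.8 − 4) = 468.68/15.8 = 29.663 mL/cmH2O.
τ = R × C = 8.526 × 0.02966 L/cmH2O = 0.2529 s.
Fraction remaining = e^(−Te/τ) = e^(−0.41/0.2529) = 0.1977.
Trapped volume = 468.68 × 0.1977 = 92.658 mL.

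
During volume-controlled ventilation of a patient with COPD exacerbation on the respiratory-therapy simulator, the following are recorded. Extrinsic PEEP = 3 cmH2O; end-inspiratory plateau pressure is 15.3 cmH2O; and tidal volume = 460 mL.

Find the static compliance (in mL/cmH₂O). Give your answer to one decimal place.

Cstat = Vt / (Pplat − PEEP) = 460 / (15.3 − 3) = 460 / 12.3 = 37.398 mL/cmH2O.

37.4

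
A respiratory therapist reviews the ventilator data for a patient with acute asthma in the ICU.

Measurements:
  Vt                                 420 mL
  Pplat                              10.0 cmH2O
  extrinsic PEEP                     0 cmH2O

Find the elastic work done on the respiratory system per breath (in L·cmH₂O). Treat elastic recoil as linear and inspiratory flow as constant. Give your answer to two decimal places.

Elastic work ≈ ½ × (Pplat − PEEP) × Vt = 0.5 × (10.0 − 0) × 0.420 L = 0.5 × 10.0 × 0.420 = 2.1 L·cmH2O.

2.10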